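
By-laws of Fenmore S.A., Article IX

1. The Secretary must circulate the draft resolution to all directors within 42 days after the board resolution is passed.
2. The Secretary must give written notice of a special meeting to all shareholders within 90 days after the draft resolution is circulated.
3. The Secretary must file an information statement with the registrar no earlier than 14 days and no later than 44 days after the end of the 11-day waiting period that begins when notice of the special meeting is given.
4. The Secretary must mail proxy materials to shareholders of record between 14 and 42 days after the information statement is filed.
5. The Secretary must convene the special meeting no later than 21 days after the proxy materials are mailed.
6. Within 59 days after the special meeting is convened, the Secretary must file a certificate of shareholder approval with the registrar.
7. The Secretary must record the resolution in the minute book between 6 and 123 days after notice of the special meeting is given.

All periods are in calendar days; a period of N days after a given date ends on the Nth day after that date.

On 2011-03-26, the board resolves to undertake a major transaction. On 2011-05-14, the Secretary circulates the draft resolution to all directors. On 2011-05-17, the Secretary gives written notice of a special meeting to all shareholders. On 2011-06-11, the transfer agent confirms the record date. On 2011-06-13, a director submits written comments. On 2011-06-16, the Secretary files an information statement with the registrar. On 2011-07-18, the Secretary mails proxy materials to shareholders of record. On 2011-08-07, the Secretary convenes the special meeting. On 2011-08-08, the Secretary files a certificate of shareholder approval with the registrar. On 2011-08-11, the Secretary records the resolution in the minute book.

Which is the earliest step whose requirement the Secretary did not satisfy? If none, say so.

(1) due by 2011-03-26 + 42 days = 2011-05-07; not done until 2011-05-14, 7 days after the deadline.
The procedure was therefore not followed at step 1.

Step 1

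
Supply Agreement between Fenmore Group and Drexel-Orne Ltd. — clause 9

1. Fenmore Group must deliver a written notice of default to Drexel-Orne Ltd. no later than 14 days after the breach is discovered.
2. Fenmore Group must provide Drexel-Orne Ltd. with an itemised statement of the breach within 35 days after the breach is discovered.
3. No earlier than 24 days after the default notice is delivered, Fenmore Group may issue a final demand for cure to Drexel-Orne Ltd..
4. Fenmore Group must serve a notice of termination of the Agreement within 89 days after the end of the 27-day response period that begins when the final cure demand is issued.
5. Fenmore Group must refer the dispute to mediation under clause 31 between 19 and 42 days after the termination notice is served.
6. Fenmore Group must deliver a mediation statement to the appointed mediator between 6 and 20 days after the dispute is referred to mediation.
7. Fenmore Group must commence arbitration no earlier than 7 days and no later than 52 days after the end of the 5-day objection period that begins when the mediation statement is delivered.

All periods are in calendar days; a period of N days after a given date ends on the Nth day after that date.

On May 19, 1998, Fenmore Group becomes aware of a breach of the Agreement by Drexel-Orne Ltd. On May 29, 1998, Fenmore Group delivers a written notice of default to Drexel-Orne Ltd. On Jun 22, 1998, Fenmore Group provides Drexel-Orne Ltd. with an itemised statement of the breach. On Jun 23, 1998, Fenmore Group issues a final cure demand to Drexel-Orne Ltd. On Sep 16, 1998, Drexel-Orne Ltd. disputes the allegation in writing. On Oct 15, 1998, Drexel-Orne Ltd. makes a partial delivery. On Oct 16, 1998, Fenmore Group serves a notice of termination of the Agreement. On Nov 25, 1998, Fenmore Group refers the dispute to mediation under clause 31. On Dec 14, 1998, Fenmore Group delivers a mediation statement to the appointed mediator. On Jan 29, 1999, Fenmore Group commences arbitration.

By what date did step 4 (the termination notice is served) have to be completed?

Oct 17, 1998

The final cure demand is issued on Jun 23, 1998; the 27-day response period therefore ends Jul 20, 1998, and step 4 runs from that date. 89 days after Jul 20, 1998 is Oct 17, 1998.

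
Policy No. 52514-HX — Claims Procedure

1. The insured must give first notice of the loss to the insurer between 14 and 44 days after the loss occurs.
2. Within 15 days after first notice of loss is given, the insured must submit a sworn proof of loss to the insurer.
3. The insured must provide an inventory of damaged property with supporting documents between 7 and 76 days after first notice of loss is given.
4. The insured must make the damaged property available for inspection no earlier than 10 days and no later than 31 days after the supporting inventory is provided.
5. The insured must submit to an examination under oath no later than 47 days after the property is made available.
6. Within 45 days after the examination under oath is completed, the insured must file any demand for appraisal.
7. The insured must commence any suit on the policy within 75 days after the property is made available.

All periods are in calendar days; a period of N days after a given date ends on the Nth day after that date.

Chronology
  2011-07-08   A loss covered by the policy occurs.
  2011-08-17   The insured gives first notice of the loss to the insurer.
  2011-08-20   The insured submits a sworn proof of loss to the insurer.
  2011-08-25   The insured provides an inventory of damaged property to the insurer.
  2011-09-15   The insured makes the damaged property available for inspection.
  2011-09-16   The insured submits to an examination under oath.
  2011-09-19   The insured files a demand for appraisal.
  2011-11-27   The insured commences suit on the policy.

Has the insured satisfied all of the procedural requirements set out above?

(1) the permitted window runs from 2011-07-08 + 14 = 2011-07-22 to 2011-07-08 + 44 = 2011-08-21; done 2011-08-17, which is between those dates.
(2) due by 2011-08-17 + 15 days = 2011-09-01; 2011-08-20 is within that limit.
(3) the permitted window runs from 2011-08-17 + 7 = 2011-08-24 to 2011-08-17 + 76 = 2011-11-01; done 2011-08-25 — within the window.
(4) the permitted window runs from 2011-08-25 + 10 = 2011-09-04 to 2011-08-25 + 31 = 2011-09-25; done 2011-09-15 — within the window.
(5) due by 2011-09-15 + 47 days = 2011-11-01; completed 2011-09-16, before the deadline.
(6) due by 2011-09-16 + 45 days = 2011-10-31; done 2011-09-19 — timely.
(7) due by 2011-09-15 + 75 days = 2011-11-29; 2011-11-27 is within that limit.

Yes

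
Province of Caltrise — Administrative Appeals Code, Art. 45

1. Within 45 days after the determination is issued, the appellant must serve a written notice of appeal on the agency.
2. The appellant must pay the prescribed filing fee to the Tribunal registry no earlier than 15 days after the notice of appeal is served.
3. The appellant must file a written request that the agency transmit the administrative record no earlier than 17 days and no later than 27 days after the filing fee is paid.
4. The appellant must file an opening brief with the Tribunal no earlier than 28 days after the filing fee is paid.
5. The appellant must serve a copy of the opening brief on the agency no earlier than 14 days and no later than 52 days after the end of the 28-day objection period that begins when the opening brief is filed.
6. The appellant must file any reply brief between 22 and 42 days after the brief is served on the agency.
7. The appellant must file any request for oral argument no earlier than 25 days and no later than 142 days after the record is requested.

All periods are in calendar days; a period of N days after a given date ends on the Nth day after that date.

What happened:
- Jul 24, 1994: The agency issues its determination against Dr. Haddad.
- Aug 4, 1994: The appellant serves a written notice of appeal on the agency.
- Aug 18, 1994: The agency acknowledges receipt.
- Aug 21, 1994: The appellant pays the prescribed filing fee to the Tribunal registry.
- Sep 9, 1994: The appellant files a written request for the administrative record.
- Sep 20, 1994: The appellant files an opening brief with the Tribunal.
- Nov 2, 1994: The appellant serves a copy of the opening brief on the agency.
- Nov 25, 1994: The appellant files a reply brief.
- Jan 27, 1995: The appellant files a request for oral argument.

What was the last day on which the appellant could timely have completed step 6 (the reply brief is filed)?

Dec 14, 1994

Step 6 runs from Nov 2, 1994, when the brief is served on the agency. The window is 22–42 days after Nov 2, 1994; it closes on Dec 14, 1994.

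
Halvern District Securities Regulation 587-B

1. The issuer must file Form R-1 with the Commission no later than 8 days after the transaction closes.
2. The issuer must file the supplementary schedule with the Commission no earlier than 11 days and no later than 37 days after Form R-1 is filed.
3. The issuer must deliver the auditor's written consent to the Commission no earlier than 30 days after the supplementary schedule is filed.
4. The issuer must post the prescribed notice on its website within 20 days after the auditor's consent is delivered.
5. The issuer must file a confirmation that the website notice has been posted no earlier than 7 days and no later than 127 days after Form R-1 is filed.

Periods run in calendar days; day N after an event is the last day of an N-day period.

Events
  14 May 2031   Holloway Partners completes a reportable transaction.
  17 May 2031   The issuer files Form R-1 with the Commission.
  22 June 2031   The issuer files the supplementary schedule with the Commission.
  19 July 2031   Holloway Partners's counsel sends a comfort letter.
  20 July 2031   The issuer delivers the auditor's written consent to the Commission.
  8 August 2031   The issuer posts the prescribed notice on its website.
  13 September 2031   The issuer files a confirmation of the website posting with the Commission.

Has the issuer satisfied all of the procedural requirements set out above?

No

(1) due by 14 May 2031 + 8 days = 22 May 2031; done 17 May 2031 — timely.
(2) the permitted window runs from 17 May 2031 + 11 = 28 May 2031 to 17 May 2031 + 37 = 23 June 2031; 22 June 2031 falls inside that range.
(3) permitted from 22 June 2031 + 30 days = 22 July 2031 onward; done 20 July 2031 — 2 days too early.
That is the first point of non-compliance.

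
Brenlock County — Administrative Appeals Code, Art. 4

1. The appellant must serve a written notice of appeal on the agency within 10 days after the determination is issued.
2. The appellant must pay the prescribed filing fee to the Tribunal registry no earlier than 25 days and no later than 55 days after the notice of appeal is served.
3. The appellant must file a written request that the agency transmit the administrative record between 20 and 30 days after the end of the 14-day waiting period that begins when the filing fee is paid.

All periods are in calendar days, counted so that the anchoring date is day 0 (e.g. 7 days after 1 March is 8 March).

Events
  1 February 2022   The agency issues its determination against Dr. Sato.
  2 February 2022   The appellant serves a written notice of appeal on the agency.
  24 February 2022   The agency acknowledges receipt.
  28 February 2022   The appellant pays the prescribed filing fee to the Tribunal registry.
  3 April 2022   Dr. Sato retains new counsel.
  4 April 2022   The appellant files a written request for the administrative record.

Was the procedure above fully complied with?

Yes

(1) due by 1 February 2022 + 10 days = 11 February 2022; completed 2 February 2022, before the deadline.
(2) the permitted window runs from 2 February 2022 + 25 = 27 February 2022 to 2 February 2022 + 55 = 29 March 2022; done 28 February 2022 — within the window.
(3) the permitted window runs from 14 March 2022 + 20 = 3 April 2022 to 14 March 2022 + 30 = 13 April 2022; done 4 April 2022, which is between those dates.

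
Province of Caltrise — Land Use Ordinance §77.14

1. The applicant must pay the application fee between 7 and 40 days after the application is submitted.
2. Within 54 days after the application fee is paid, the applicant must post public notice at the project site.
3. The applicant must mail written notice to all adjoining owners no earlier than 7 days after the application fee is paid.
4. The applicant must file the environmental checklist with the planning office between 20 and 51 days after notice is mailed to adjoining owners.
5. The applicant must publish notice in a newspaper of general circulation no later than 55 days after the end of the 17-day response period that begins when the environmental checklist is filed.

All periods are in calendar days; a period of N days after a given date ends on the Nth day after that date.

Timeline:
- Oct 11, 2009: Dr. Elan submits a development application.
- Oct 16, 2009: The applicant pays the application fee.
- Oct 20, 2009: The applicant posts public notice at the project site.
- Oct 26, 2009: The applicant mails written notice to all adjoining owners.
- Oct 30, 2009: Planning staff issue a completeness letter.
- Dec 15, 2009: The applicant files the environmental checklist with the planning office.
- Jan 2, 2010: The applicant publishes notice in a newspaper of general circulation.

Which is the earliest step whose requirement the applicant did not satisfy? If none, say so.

Step 1

Step 1 — 7 and 40 days from Oct 11, 2009 (when the application is submitted) are Oct 18, 2009 and Nov 20, 2009 respectively; done Oct 16, 2009 — 2 days before the window opened.
The procedure was therefore not followed at step 1.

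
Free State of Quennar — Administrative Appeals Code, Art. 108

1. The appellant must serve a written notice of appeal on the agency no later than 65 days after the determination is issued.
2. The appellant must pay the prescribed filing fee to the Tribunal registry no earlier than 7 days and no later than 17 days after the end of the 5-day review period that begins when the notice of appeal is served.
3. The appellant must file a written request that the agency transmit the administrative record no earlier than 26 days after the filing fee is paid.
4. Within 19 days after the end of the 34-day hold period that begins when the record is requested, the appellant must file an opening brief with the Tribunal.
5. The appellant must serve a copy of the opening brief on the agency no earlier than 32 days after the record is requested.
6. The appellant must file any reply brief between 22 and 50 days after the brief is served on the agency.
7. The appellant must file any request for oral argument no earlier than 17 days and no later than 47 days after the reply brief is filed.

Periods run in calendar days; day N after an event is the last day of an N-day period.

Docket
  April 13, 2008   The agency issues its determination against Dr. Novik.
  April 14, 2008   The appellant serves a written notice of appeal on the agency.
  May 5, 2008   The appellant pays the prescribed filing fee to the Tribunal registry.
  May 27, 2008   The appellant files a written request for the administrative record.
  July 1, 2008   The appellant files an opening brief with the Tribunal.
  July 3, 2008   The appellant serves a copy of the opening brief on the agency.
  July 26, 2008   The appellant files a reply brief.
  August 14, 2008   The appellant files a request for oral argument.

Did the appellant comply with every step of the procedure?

No

Step 1: 65 days after April 13, 2008 (when the determination is issued) is June 17, 2008; completed April 14, 2008, before the deadline.
Step 2: the window is 7–17 days after April 19, 2008 (end of the 5-day review period, which began when the notice of appeal is served on April 14, 2008), so April 26, 2008 through May 6, 2008; done May 5, 2008 — within the window.
Step 3: the earliest permitted date is 26 days after May 5, 2008 (when the filing fee is paid), i.e. May 31, 2008; acted on May 27, 2008, 4 days prematurely.
Later steps need not be reached.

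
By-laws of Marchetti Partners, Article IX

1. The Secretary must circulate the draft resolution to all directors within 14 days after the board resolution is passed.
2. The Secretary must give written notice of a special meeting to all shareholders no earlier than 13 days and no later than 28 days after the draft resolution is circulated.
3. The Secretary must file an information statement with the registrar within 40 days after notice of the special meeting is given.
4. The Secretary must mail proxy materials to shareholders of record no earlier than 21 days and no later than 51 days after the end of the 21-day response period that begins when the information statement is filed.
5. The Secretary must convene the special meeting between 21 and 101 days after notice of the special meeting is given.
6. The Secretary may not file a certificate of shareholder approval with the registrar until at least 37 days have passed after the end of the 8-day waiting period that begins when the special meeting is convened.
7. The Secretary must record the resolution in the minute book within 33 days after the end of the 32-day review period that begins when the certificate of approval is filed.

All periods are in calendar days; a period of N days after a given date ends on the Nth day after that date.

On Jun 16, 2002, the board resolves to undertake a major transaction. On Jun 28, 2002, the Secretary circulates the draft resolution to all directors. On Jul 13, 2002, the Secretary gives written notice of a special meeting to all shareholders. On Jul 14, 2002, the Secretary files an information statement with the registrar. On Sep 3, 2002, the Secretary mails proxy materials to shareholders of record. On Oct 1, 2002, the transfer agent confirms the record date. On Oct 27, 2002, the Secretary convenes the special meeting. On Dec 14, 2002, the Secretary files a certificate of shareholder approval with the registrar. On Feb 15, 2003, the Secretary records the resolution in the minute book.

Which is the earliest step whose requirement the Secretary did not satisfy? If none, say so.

Step 5

Step 1 — counting 14 days from Jun 16, 2002 (when the board resolution is passed) gives a deadline of Jun 30, 2002; Jun 28, 2002 is within that limit.
Step 2 — 13 and 28 days from Jun 28, 2002 (when the draft resolution is circulated) are Jul 11, 2002 and Jul 26, 2002 respectively; done Jul 13, 2002, which is between those dates.
Step 3 — counting 40 days from Jul 13, 2002 (when notice of the special meeting is given) gives a deadline of Aug 22, 2002; completed Jul 14, 2002, before the deadline.
Step 4 — 21 and 51 days from Aug 4, 2002 (end of the 21-day response period, which began when the information statement is filed on Jul 14, 2002) are Aug 25, 2002 and Sep 24, 2002 respectively; done Sep 3, 2002 — within the window.
Step 5 — 21 and 101 days from Jul 13, 2002 (when notice of the special meeting is given) are Aug 3, 2002 and Oct 22, 2002 respectively; done Oct 27, 2002 — 5 days after the window closed.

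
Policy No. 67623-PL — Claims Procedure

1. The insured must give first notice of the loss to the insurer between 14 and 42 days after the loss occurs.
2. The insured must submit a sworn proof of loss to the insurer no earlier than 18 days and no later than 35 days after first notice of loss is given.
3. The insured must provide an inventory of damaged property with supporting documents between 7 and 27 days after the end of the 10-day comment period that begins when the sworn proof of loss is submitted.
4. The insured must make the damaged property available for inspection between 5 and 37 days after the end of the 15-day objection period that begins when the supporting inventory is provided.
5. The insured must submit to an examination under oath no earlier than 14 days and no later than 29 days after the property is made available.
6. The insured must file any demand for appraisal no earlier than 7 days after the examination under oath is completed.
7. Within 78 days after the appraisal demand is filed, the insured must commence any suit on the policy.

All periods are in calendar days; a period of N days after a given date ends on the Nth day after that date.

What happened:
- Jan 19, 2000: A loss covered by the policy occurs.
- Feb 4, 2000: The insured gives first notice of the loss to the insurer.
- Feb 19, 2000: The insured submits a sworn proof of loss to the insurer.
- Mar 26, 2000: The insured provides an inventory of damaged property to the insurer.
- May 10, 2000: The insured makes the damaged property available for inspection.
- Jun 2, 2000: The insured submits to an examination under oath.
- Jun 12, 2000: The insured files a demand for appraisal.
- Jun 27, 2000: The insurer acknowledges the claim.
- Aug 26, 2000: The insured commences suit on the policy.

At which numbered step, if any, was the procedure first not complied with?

Step 1: the window is 14–42 days after Jan 19, 2000 (when the loss occurs), so Feb 2, 2000 through Mar 1, 2000; done Feb 4, 2000, which is between those dates.
Step 2: the window is 18–35 days after Feb 4, 2000 (when first notice of loss is given), so Feb 22, 2000 through Mar 10, 2000; done Feb 19, 2000 — 3 days before the window opened.
Later steps need not be reached.

Step 2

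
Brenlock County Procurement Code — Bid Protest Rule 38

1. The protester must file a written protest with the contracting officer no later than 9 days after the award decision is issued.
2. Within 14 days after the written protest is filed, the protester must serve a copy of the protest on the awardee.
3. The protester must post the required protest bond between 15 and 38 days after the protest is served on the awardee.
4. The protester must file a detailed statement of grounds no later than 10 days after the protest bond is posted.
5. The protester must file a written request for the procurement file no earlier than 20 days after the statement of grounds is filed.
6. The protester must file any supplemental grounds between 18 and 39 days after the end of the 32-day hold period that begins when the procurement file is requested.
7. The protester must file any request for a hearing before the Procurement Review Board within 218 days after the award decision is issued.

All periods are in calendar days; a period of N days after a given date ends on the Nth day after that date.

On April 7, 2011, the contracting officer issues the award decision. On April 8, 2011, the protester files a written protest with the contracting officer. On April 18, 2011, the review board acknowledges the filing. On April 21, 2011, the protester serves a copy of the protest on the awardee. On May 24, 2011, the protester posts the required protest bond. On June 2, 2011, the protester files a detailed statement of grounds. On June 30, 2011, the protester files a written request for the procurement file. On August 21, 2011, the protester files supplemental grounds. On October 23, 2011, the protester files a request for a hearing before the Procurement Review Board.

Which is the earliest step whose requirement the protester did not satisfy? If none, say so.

Step 1: 9 days after April 7, 2011 (when the award decision is issued) is April 16, 2011; completed April 8, 2011, before the deadline.
Step 2: 14 days after April 8, 2011 (when the written protest is filed) is April 22, 2011; April 21, 2011 is within that limit.
Step 3: the window is 15–38 days after April 21, 2011 (when the protest is served on the awardee), so May 6, 2011 through May 29, 2011; done May 24, 2011, which is between those dates.
Step 4: 10 days after May 24, 2011 (when the protest bond is posted) is June 3, 2011; done June 2, 2011 — timely.
Step 5: the earliest permitted date is 20 days after June 2, 2011 (when the statement of grounds is filed), i.e. June 22, 2011; June 30, 2011 is on or after that date.
Step 6: the window is 18–39 days after August 1, 2011 (end of the 32-day hold period, which began when the procurement file is requested on June 30, 2011), so August 19, 2011 through September 9, 2011; done August 21, 2011 — within the window.
Step 7: 218 days after April 7, 2011 (when the award decision is issued) is November 11, 2011; October 23, 2011 is within that limit.

None — every step was satisfied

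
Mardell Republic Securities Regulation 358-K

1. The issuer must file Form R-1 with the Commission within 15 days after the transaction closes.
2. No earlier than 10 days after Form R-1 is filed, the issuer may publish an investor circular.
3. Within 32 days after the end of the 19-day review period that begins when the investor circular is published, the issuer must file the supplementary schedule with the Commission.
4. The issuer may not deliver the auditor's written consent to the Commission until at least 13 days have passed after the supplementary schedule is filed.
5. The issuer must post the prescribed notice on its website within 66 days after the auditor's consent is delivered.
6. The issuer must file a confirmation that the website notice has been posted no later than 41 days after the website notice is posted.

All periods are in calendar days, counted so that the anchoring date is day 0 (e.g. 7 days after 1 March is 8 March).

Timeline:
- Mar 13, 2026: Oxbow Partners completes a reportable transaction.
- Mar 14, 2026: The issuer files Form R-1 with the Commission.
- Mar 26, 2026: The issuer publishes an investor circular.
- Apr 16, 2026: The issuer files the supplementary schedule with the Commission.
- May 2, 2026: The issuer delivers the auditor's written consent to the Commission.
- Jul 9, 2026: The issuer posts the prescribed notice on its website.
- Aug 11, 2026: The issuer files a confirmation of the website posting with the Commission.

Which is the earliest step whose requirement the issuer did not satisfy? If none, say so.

Step 5

(1) due by Mar 13, 2026 + 15 days = Mar 28, 2026; completed Mar 14, 2026, before the deadline.
(2) permitted from Mar 14, 2026 + 10 days = Mar 24, 2026 onward; done Mar 26, 2026, after the minimum wait.
(3) due by Apr 14, 2026 + 32 days = May 16, 2026; Apr 16, 2026 is within that limit.
(4) permitted from Apr 16, 2026 + 13 days = Apr 29, 2026 onward; done May 2, 2026, after the minimum wait.
(5) due by May 2, 2026 + 66 days = Jul 7, 2026; not done until Jul 9, 2026, 2 days after the deadline.
That is the first point of non-compliance.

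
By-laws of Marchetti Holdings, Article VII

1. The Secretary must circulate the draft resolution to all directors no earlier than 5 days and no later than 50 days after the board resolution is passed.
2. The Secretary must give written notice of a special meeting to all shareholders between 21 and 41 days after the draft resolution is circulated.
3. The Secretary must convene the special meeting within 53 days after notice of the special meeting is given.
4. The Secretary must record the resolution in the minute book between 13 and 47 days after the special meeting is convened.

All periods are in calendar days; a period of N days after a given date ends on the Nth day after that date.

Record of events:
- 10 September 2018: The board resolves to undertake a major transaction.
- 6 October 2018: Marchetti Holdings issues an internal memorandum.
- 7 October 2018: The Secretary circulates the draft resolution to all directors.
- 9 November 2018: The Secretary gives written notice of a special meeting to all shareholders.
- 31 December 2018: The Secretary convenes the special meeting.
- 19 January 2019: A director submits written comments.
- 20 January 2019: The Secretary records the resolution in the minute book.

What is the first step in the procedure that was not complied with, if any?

None — every step was satisfied

(1) the permitted window runs from 10 September 2018 + 5 = 15 September 2018 to 10 September 2018 + 50 = 30 October 2018; done 7 October 2018 — within the window.
(2) the permitted window runs from 7 October 2018 + 21 = 28 October 2018 to 7 October 2018 + 41 = 17 November 2018; done 9 November 2018 — within the window.
(3) due by 9 November 2018 + 53 days = 1 January 2019; 31 December 2018 is within that limit.
(4) the permitted window runs from 31 December 2018 + 13 = 13 January 2019 to 31 December 2018 + 47 = 16 February 2019; 20 January 2019 falls inside that range.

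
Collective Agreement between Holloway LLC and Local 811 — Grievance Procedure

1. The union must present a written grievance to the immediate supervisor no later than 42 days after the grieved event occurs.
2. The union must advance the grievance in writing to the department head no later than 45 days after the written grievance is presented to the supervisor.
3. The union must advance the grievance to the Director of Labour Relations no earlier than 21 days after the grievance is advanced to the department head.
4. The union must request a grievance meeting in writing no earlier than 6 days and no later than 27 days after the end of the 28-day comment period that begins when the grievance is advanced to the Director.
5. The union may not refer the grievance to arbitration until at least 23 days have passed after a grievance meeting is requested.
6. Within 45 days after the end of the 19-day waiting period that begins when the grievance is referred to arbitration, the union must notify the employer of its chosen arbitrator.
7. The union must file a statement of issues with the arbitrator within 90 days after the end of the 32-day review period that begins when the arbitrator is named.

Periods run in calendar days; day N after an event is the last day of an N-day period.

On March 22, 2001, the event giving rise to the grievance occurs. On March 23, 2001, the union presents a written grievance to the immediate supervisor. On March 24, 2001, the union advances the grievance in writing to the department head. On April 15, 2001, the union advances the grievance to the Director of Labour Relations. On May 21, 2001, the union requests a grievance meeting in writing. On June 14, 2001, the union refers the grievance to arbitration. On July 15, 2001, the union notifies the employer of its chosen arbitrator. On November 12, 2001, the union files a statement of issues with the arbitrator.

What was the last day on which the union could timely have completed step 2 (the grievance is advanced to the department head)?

May 7, 2001

Step 2 runs from March 23, 2001, when the written grievance is presented to the supervisor. 45 days after March 23, 2001 is May 7, 2001.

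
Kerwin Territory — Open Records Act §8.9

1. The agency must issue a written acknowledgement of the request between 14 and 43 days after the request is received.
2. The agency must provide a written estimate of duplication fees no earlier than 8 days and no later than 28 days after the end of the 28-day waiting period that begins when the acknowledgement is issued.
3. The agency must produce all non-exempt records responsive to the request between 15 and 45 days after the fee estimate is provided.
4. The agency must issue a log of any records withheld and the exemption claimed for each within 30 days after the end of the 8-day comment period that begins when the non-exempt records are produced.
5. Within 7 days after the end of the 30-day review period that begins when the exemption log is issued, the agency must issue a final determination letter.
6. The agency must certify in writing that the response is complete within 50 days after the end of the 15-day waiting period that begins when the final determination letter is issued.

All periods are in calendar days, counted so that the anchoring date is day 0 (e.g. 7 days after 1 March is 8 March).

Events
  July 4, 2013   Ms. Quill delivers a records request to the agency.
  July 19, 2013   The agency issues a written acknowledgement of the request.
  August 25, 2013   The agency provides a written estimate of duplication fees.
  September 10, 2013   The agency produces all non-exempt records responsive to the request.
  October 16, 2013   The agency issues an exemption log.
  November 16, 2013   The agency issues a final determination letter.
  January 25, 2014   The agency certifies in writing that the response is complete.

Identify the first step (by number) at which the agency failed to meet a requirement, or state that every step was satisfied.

Step 6

Step 1 — 14 and 43 days from July 4, 2013 (when the request is received) are July 18, 2013 and August 16, 2013 respectively; July 19, 2013 falls inside that range.
Step 2 — 8 and 28 days from August 16, 2013 (end of the 28-day waiting period, which began when the acknowledgement is issued on July 19, 2013) are August 24, 2013 and September 13, 2013 respectively; August 25, 2013 falls inside that range.
Step 3 — 15 and 45 days from August 25, 2013 (when the fee estimate is provided) are September 9, 2013 and October 9, 2013 respectively; September 10, 2013 falls inside that range.
Step 4 — counting 30 days from September 18, 2013 (end of the 8-day comment period, which began when the non-exempt records are produced on September 10, 2013) gives a deadline of October 18, 2013; October 16, 2013 is within that limit.
Step 5 — counting 7 days from November 15, 2013 (end of the 30-day review period, which began when the exemption log is issued on October 16, 2013) gives a deadline of November 22, 2013; completed November 16, 2013, before the deadline.
Step 6 — counting 50 days from December 1, 2013 (end of the 15-day waiting period, which began when the final determination letter is issued on November 16, 2013) gives a deadline of January 20, 2014; January 25, 2014 misses that deadline by 5 days.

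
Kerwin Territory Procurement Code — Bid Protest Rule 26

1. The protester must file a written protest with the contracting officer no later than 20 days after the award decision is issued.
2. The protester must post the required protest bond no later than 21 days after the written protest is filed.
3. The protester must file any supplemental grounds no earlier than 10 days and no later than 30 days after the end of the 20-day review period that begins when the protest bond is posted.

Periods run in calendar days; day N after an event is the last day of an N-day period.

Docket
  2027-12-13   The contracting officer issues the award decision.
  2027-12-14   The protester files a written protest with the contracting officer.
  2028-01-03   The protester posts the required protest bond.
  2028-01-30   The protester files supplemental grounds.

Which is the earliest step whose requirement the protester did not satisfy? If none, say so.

Step 3

Step 1: 20 days after 2027-12-13 (when the award decision is issued) is 2028-01-02; done 2027-12-14 — timely.
Step 2: 21 days after 2027-12-14 (when the written protest is filed) is 2028-01-04; done 2028-01-03 — timely.
Step 3: the window is 10–30 days after 2028-01-23 (end of the 20-day review period, which began when the protest bond is posted on 2028-01-03), so 2028-02-02 through 2028-02-22; 2028-01-30 is 3 days too early.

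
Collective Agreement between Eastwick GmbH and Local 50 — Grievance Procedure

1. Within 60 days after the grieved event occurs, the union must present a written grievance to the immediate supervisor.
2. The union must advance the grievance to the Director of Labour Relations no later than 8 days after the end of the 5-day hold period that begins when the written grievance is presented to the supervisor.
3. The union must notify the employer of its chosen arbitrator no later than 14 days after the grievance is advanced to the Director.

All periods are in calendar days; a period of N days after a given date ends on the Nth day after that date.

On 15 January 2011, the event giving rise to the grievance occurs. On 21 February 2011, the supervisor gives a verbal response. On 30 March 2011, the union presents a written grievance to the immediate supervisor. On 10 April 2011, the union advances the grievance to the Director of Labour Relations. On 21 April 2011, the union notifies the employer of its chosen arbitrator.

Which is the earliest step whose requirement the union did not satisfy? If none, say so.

Step 1: 60 days after 15 January 2011 (when the grieved event occurs) is 16 March 2011; done 30 March 2011 — 14 days late.
No need to go further; step 1 was not satisfied.

Step 1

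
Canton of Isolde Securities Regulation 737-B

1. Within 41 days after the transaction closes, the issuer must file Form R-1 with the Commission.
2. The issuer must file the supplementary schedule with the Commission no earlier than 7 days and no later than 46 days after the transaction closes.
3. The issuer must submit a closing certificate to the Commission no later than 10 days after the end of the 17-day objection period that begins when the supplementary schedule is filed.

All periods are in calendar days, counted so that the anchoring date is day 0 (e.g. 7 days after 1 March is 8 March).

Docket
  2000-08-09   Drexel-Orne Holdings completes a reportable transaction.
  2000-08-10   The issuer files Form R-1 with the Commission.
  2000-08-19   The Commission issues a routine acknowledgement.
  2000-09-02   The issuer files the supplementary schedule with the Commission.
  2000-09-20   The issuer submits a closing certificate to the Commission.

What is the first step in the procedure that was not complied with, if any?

None — every step was satisfied

(1) due by 2000-08-09 + 41 days = 2000-09-19; done 2000-08-10 — timely.
(2) the permitted window runs from 2000-08-09 + 7 = 2000-08-16 to 2000-08-09 + 46 = 2000-09-24; 2000-09-02 falls inside that range.
(3) due by 2000-09-19 + 10 days = 2000-09-29; completed 2000-09-20, before the deadline.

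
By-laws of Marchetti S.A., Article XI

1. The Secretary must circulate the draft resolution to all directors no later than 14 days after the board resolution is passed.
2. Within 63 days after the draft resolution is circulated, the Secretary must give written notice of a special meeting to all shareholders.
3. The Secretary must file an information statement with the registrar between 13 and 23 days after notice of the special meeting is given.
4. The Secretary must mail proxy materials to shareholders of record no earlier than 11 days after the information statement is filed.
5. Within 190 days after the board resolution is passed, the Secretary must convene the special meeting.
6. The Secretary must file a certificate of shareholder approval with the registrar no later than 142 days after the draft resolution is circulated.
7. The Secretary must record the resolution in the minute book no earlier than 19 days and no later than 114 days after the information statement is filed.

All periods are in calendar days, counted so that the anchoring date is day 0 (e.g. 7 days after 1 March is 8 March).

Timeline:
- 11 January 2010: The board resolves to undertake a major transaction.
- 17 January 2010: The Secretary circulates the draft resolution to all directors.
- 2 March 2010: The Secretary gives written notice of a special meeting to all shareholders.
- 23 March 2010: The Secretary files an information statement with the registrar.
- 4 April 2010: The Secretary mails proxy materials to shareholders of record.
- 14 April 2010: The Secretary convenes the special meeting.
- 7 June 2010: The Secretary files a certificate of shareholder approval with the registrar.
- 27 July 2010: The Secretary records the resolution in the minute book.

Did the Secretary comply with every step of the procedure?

No

Step 1: 14 days after 11 January 2010 (when the board resolution is passed) is 25 January 2010; completed 17 January 2010, before the deadline.
Step 2: 63 days after 17 January 2010 (when the draft resolution is circulated) is 21 March 2010; 2 March 2010 is within that limit.
Step 3: the window is 13–23 days after 2 March 2010 (when notice of the special meeting is given), so 15 March 2010 through 25 March 2010; 23 March 2010 falls inside that range.
Step 4: the earliest permitted date is 11 days after 23 March 2010 (when the information statement is filed), i.e. 3 April 2010; done 4 April 2010 — permitted.
Step 5: 190 days after 11 January 2010 (when the board resolution is passed) is 20 July 2010; completed 14 April 2010, before the deadline.
Step 6: 142 days after 17 January 2010 (when the draft resolution is circulated) is 8 June 2010; completed 7 June 2010, before the deadline.
Step 7: the window is 19–114 days after 23 March 2010 (when the information statement is filed), so 11 April 2010 through 15 July 2010; 27 July 2010 is 12 days past the end of the window.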